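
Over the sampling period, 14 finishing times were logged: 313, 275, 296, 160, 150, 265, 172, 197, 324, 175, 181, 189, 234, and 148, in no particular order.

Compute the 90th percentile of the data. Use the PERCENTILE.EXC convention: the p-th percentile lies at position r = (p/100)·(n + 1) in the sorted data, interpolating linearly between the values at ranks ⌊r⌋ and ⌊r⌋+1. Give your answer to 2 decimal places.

318.50

Sorted: 148, 150, 160, 172, 175, 181, 189, 197, 234, 265, 275, 296, 313, 324.
n = 14.
r = (90/100)·(14 + 1) = 13.5.
Rank 13 is 313 and rank 14 is 324.
Interpolate: 313 + 0.5·(324 − 313) = 313 + 0.5·11 = 318.5.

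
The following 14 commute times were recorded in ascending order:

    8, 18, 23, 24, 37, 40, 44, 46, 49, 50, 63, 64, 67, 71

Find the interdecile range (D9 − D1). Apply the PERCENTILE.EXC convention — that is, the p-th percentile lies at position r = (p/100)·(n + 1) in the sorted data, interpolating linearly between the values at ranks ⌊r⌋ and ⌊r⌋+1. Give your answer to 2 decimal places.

n = 14.
P10: r = 1.5; ranks 1–2 are 8, 18; interpolating gives 13.
P90: r = 13.5; ranks 13–14 are 67, 71; interpolating gives 69.
Difference: 69 − 13 = 56.

56.00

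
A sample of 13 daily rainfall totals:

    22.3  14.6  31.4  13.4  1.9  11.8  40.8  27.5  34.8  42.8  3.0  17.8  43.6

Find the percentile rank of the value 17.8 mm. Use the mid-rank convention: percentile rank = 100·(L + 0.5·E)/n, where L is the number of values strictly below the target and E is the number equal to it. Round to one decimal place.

42.3

Sorted: 1.9, 3.0, 11.8, 13.4, 14.6, 17.8, 22.3, 27.5, 31.4, 34.8, 40.8, 42.8, 43.6.
Count below 17.8: L = 5; count equal: E = 1; n = 13.
Percentile rank = 100·(5 + 0.5·1)/13 = 100·5.5/13 = 42.31.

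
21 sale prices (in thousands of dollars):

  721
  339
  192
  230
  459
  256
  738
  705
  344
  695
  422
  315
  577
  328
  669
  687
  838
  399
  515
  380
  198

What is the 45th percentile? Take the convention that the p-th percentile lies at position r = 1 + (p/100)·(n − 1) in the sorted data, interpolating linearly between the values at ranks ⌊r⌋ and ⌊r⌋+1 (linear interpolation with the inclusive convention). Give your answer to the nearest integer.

399

Sorted: 192, 198, 230, 256, 315, 328, 339, 344, 380, 399, 422, 459, 515, 577, 669, 687, 695, 705, 721, 738, 838.
n = 21.
r = 1 + (45/100)·(21 − 1) = 1 + 9 = 10.
r is an integer, so P45 is the value at rank 10: 399.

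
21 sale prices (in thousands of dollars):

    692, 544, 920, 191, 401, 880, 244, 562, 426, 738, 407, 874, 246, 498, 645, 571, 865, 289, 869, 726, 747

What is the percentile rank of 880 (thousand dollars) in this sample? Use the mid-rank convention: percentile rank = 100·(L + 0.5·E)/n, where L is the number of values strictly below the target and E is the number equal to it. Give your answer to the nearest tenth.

92.9

Sorted: 191, 244, 246, 289, 401, 407, 426, 498, 544, 562, 571, 645, 692, 726, 738, 747, 865, 869, 874, 880, 920.
Count below 880: L = 19; count equal: E = 1; n = 21.
Percentile rank = 100·(19 + 0.5·1)/21 = 100·19.5/21 = 92.86.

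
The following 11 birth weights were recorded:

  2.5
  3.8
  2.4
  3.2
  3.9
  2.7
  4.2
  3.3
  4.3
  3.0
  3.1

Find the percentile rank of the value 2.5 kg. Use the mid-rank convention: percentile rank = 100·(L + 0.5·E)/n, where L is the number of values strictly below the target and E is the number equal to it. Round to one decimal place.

13.6

Sorted: 2.4, 2.5, 2.7, 3.0, 3.1, 3.2, 3.3, 3.8, 3.9, 4.2, 4.3.
Count below 2.5: L = 1; count equal: E = 1; n = 11.
Percentile rank = 100·(1 + 0.5·1)/11 = 100·1.5/11 = 13.64.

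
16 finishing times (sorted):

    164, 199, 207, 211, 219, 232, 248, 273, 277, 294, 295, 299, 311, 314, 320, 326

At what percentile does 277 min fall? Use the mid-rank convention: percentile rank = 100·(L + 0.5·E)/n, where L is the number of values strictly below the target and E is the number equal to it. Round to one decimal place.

Count below 277: L = 8; count equal: E = 1; n = 16.
Percentile rank = 100·(8 + 0.5·1)/16 = 100·8.5/16 = 53.12.

53.1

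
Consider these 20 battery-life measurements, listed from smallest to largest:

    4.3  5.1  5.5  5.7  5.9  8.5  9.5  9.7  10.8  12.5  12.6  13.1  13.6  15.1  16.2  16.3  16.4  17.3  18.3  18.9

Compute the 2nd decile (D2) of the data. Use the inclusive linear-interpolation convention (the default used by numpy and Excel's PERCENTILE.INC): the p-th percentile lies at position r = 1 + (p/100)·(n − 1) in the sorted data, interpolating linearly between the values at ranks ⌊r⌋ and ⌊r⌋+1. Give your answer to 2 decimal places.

n = 20.
r = 1 + (20/100)·(20 − 1) = 1 + 3.8 = 4.8.
Rank 4 is 5.7 and rank 5 is 5.9.
Interpolate: 5.7 + 0.8·(5.9 − 5.7) = 5.7 + 0.8·0.2 = 5.86.

5.86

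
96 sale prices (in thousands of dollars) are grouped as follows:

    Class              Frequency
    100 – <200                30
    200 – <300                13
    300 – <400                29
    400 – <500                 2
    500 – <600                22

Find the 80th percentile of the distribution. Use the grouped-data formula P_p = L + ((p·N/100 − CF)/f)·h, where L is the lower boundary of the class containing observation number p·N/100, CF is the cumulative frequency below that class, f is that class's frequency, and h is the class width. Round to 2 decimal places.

512.73

N = 96; target position k = 80/100 · 96 = 76.8.
Cumulative frequencies: 30, 43, 72, 74, 96.
Observation 76.8 falls in the class 500 – <600.
L = 500, CF = 74, f = 22, h = 100.
P80 = 500 + ((76.8 − 74)/22)·100 = 500 + 12.7273 = 512.727.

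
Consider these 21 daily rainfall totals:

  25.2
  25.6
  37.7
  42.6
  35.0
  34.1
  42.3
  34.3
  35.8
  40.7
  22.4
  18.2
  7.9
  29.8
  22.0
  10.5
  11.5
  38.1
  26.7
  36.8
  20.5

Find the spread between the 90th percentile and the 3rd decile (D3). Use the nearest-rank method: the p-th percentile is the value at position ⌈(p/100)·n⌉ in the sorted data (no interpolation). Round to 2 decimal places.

Sorted: 7.9, 10.5, 11.5, 18.2, 20.5, 22.0, 22.4, 25.2, 25.6, 26.7, 29.8, 34.1, 34.3, 35.0, 35.8, 36.8, 37.7, 38.1, 40.7, 42.3, 42.6.
n = 21.
P30: rank ⌈30/100·21⌉ = 7 → 22.4.
P90: rank ⌈90/100·21⌉ = 19 → 40.7.
Difference: 40.7 − 22.4 = 18.3.

18.30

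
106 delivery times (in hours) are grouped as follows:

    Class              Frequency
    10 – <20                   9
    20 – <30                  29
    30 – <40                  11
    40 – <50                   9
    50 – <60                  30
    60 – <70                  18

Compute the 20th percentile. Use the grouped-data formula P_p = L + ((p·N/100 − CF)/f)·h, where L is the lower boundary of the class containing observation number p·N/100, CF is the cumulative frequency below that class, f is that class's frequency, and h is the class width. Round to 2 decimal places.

N = 106; target position k = 20/100 · 106 = 21.2.
Cumulative frequencies: 9, 38, 49, 58, 88, 106.
Observation 21.2 falls in the class 20 – <30.
L = 20, CF = 9, f = 29, h = 10.
P20 = 20 + ((21.2 − 9)/29)·10 = 20 + 4.2069 = 24.2069.

24.21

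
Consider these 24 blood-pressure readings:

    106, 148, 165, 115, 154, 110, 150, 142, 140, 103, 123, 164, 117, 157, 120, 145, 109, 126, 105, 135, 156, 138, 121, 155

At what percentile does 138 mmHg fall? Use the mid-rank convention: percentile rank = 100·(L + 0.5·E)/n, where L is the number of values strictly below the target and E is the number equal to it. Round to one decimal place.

52.1

Sorted: 103, 105, 106, 109, 110, 115, 117, 120, 121, 123, 126, 135, 138, 140, 142, 145, 148, 150, 154, 155, 156, 157, 164, 165.
Count below 138: L = 12; count equal: E = 1; n = 24.
Percentile rank = 100·(12 + 0.5·1)/24 = 100·12.5/24 = 52.08.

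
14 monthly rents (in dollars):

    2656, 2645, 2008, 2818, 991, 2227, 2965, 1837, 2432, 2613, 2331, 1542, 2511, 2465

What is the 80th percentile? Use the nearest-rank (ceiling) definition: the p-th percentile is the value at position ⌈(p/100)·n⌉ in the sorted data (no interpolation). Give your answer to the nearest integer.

Sorted: 991, 1542, 1837, 2008, 2227, 2331, 2432, 2465, 2511, 2613, 2645, 2656, 2818, 2965.
n = 14.
Position = ⌈80/100 · 14⌉ = ⌈11.2⌉ = 12.
The value at rank 12 is 2656.

2656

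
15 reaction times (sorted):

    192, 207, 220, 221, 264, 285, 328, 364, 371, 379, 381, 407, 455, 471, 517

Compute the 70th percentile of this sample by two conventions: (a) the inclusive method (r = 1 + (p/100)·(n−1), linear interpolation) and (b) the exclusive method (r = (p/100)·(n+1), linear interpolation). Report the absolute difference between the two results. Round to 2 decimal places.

5.60

n = 15.
(a) r = 10.8; between ranks 10 (379) and 11 (381): 380.6.
(b) r = 11.2; between ranks 11 (381) and 12 (407): 386.2.
|380.6 − 386.2| = 5.6.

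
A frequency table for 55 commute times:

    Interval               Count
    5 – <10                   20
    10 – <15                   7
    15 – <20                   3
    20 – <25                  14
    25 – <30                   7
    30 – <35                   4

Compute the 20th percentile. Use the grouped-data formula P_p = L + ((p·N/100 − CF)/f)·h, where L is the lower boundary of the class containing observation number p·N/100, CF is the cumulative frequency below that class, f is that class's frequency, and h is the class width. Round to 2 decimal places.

N = 55; target position k = 20/100 · 55 = 11.
Cumulative frequencies: 20, 27, 30, 44, 51, 55.
Observation 11 falls in the class 5 – <10.
L = 5, CF = 0, f = 20, h = 5.
P20 = 5 + ((11 − 0)/20)·5 = 5 + 2.75 = 7.75.

7.75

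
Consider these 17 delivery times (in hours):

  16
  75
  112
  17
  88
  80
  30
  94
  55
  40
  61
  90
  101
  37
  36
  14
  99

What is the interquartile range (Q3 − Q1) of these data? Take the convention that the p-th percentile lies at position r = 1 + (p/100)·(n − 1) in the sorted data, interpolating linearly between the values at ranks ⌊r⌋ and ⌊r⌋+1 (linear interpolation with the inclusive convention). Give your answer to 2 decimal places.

Sorted: 14, 16, 17, 30, 36, 37, 40, 55, 61, 75, 80, 88, 90, 94, 99, 101, 112.
n = 17.
P25: r = 5 (integer) → 36.
P75: r = 13 (integer) → 90.
Difference: 90 − 36 = 54.

54.00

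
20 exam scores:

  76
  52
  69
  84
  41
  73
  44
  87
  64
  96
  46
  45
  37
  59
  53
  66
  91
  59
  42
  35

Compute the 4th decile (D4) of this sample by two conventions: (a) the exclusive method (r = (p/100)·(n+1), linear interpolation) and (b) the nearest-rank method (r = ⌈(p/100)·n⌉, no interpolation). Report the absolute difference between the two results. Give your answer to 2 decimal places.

0.40

Sorted: 35, 37, 41, 42, 44, 45, 46, 52, 53, 59, 59, 64, 66, 69, 73, 76, 84, 87, 91, 96.
n = 20.
(a) r = 8.4; between ranks 8 (52) and 9 (53): 52.4.
(b) the nearest-rank method: rank 8 → 52.
|52.4 − 52| = 0.4.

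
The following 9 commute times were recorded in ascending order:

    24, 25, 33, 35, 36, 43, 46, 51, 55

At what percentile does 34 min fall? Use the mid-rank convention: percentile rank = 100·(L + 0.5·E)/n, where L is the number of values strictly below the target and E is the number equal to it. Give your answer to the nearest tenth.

33.3

Count below 34: L = 3; count equal: E = 0; n = 9.
Percentile rank = 100·(3 + 0.5·0)/9 = 100·3/9 = 33.33.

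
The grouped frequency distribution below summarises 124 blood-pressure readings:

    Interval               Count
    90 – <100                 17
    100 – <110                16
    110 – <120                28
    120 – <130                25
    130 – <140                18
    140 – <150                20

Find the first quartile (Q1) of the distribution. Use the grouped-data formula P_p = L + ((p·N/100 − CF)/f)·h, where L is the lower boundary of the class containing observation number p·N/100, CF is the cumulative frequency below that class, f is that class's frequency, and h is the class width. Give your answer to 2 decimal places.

108.75

N = 124; target position k = 25/100 · 124 = 31.
Cumulative frequencies: 17, 33, 61, 86, 104, 124.
Observation 31 falls in the class 100 – <110.
L = 100, CF = 17, f = 16, h = 10.
P25 = 100 + ((31 − 17)/16)·10 = 100 + 8.75 = 108.75.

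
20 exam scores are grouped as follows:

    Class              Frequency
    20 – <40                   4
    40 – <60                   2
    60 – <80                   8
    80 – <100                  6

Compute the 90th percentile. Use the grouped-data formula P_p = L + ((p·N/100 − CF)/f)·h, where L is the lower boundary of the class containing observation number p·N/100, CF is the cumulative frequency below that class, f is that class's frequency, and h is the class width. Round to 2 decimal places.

N = 20; target position k = 90/100 · 20 = 18.
Cumulative frequencies: 4, 6, 14, 20.
Observation 18 falls in the class 80 – <100.
L = 80, CF = 14, f = 6, h = 20.
P90 = 80 + ((18 − 14)/6)·20 = 80 + 13.3333 = 93.3333.

93.33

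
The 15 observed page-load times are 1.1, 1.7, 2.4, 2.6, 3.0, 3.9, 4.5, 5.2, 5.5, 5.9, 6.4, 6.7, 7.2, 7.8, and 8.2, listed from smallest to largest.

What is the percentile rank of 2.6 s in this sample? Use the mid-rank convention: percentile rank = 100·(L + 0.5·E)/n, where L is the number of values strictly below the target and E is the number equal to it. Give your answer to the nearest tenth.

Count below 2.6: L = 3; count equal: E = 1; n = 15.
Percentile rank = 100·(3 + 0.5·1)/15 = 100·3.5/15 = 23.33.

23.3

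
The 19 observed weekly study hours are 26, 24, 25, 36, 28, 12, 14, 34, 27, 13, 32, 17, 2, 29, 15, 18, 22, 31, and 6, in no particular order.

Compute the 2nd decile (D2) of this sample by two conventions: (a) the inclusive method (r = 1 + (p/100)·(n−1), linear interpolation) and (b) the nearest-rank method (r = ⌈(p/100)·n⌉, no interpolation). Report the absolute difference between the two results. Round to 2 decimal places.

Sorted: 2, 6, 12, 13, 14, 15, 17, 18, 22, 24, 25, 26, 27, 28, 29, 31, 32, 34, 36.
n = 19.
(a) r = 4.6; between ranks 4 (13) and 5 (14): 13.6.
(b) the nearest-rank method: rank 4 → 13.
|13.6 − 13| = 0.6.

0.60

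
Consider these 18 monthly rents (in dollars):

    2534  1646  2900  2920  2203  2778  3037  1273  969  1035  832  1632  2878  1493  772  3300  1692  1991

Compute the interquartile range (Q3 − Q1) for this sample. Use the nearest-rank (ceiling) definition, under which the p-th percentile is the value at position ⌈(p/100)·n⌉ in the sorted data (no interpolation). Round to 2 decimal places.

Sorted: 772, 832, 969, 1035, 1273, 1493, 1632, 1646, 1692, 1991, 2203, 2534, 2778, 2878, 2900, 2920, 3037, 3300.
n = 18.
P25: rank ⌈25/100·18⌉ = 5 → 1273.
P75: rank ⌈75/100·18⌉ = 14 → 2878.
Difference: 2878 − 1273 = 1605.

1605.00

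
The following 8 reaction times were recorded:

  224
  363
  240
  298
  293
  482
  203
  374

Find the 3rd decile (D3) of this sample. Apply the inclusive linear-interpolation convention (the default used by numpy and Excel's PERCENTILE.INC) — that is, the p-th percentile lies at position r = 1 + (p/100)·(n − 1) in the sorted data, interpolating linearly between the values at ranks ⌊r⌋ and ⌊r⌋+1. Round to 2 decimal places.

Sorted: 203, 224, 240, 293, 298, 363, 374, 482.
n = 8.
r = 1 + (30/100)·(8 − 1) = 1 + 2.1 = 3.1.
Rank 3 is 240 and rank 4 is 293.
Interpolate: 240 + 0.1·(293 − 240) = 240 + 0.1·53 = 245.3.

245.30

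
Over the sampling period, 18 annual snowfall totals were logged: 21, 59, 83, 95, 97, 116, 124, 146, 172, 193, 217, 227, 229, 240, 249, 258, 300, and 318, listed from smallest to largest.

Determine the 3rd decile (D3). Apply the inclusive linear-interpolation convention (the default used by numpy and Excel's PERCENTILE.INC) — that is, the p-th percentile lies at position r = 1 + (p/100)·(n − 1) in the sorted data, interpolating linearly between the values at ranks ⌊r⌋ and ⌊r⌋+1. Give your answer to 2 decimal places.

116.80

n = 18.
r = 1 + (30/100)·(18 − 1) = 1 + 5.1 = 6.1.
Rank 6 is 116 and rank 7 is 124.
Interpolate: 116 + 0.1·(124 − 116) = 116 + 0.1·8 = 116.8.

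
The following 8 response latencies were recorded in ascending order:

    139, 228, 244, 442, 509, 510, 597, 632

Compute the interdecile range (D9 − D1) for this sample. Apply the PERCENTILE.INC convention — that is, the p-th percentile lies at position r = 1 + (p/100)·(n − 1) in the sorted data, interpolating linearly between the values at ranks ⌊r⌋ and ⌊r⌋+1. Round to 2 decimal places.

406.20

n = 8.
P10: r = 1.7; ranks 1–2 are 139, 228; interpolating gives 201.3.
P90: r = 7.3; ranks 7–8 are 597, 632; interpolating gives 607.5.
Difference: 607.5 − 201.3 = 406.2.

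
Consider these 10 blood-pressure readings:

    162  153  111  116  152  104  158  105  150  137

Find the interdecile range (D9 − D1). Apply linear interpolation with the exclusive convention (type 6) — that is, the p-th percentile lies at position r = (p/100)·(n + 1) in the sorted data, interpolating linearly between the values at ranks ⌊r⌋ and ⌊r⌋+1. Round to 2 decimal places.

57.50

Sorted: 104, 105, 111, 116, 137, 150, 152, 153, 158, 162.
n = 10.
P10: r = 1.1; ranks 1–2 are 104, 105; interpolating gives 104.1.
P90: r = 9.9; ranks 9–10 are 158, 162; interpolating gives 161.6.
Difference: 161.6 − 104.1 = 57.5.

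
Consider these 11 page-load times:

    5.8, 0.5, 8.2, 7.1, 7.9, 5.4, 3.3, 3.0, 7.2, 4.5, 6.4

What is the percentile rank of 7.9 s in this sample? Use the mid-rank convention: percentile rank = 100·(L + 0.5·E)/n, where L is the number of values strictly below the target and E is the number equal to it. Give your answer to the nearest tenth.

86.4

Sorted: 0.5, 3.0, 3.3, 4.5, 5.4, 5.8, 6.4, 7.1, 7.2, 7.9, 8.2.
Count below 7.9: L = 9; count equal: E = 1; n = 11.
Percentile rank = 100·(9 + 0.5·1)/11 = 100·9.5/11 = 86.36.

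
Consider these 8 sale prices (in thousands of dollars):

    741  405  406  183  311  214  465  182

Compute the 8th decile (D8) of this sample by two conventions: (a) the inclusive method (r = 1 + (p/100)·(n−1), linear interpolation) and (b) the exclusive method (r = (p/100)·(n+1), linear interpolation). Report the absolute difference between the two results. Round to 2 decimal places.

78.80

Sorted: 182, 183, 214, 311, 405, 406, 465, 741.
n = 8.
(a) r = 6.6; between ranks 6 (406) and 7 (465): 441.4.
(b) r = 7.2; between ranks 7 (465) and 8 (741): 520.2.
|441.4 − 520.2| = 78.8.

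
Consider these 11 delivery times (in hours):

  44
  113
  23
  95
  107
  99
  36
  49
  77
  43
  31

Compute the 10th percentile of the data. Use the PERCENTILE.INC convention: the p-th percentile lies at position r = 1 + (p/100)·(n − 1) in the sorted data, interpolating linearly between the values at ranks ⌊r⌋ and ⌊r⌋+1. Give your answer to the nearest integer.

31

Sorted: 23, 31, 36, 43, 44, 49, 77, 95, 99, 107, 113.
n = 11.
r = 1 + (10/100)·(11 − 1) = 1 + 1 = 2.
r is an integer, so P10 is the value at rank 2: 31.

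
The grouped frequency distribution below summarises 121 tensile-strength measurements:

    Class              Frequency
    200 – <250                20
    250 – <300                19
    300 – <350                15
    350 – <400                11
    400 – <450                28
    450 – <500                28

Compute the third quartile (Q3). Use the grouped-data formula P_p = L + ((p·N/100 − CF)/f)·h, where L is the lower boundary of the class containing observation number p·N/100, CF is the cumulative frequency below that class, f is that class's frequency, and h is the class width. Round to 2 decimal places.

N = 121; target position k = 75/100 · 121 = 90.75.
Cumulative frequencies: 20, 39, 54, 65, 93, 121.
Observation 90.75 falls in the class 400 – <450.
L = 400, CF = 65, f = 28, h = 50.
P75 = 400 + ((90.75 − 65)/28)·50 = 400 + 45.9821 = 445.982.

445.98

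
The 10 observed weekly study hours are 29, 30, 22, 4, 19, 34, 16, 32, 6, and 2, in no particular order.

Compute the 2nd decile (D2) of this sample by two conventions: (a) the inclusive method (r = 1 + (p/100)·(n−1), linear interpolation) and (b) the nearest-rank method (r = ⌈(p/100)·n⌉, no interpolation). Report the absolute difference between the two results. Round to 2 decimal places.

Sorted: 2, 4, 6, 16, 19, 22, 29, 30, 32, 34.
n = 10.
(a) r = 2.8; between ranks 2 (4) and 3 (6): 5.6.
(b) the nearest-rank method: rank 2 → 4.
|5.6 − 4| = 1.6.

1.60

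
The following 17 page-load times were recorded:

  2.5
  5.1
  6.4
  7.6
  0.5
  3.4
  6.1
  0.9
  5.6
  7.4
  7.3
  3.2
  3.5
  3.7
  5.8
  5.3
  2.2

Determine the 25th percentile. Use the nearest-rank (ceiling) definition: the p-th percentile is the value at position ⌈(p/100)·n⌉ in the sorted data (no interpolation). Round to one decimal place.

Sorted: 0.5, 0.9, 2.2, 2.5, 3.2, 3.4, 3.5, 3.7, 5.1, 5.3, 5.6, 5.8, 6.1, 6.4, 7.3, 7.4, 7.6.
n = 17.
Position = ⌈25/100 · 17⌉ = ⌈4.25⌉ = 5.
The value at rank 5 is 3.2.

3.2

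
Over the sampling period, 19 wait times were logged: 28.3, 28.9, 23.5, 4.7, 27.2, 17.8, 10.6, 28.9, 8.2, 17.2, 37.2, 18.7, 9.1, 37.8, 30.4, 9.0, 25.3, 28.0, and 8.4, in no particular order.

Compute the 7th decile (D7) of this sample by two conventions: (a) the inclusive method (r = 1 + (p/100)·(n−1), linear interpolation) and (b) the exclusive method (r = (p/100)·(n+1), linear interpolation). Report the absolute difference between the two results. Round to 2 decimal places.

Sorted: 4.7, 8.2, 8.4, 9.0, 9.1, 10.6, 17.2, 17.8, 18.7, 23.5, 25.3, 27.2, 28.0, 28.3, 28.9, 28.9, 30.4, 37.2, 37.8.
n = 19.
(a) r = 13.6; between ranks 13 (28.0) and 14 (28.3): 28.18.
(b) r = 14 → value at rank 14 = 28.3.
|28.18 − 28.3| = 0.12.

0.12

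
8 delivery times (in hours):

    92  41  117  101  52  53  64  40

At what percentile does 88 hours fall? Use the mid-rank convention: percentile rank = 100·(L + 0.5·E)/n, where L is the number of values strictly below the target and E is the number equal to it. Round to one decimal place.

Sorted: 40, 41, 52, 53, 64, 92, 101, 117.
Count below 88: L = 5; count equal: E = 0; n = 8.
Percentile rank = 100·(5 + 0.5·0)/8 = 100·5/8 = 62.5.

62.5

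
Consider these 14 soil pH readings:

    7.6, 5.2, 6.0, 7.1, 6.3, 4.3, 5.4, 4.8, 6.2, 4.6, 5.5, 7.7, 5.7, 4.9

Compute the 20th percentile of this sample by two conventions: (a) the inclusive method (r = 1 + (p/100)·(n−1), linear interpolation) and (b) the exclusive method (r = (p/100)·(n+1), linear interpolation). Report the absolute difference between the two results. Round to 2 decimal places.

0.06

Sorted: 4.3, 4.6, 4.8, 4.9, 5.2, 5.4, 5.5, 5.7, 6.0, 6.2, 6.3, 7.1, 7.6, 7.7.
n = 14.
(a) r = 3.6; between ranks 3 (4.8) and 4 (4.9): 4.86.
(b) r = 3 → value at rank 3 = 4.8.
|4.86 − 4.8| = 0.06.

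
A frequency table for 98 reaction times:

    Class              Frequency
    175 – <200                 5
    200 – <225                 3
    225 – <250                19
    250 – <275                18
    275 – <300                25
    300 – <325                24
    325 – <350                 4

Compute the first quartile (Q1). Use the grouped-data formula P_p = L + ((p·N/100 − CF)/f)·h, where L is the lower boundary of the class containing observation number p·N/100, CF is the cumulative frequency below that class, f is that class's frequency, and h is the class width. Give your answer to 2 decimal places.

N = 98; target position k = 25/100 · 98 = 24.5.
Cumulative frequencies: 5, 8, 27, 45, 70, 94, 98.
Observation 24.5 falls in the class 225 – <250.
L = 225, CF = 8, f = 19, h = 25.
P25 = 225 + ((24.5 − 8)/19)·25 = 225 + 21.7105 = 246.711.

246.71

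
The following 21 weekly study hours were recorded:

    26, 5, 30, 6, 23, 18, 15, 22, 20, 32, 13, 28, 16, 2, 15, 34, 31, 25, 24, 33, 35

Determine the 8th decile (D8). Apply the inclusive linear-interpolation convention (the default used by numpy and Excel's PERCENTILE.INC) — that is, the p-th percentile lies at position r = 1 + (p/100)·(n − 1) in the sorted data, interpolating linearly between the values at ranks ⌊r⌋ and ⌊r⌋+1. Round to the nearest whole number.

Sorted: 2, 5, 6, 13, 15, 15, 16, 18, 20, 22, 23, 24, 25, 26, 28, 30, 31, 32, 33, 34, 35.
n = 21.
r = 1 + (80/100)·(21 − 1) = 1 + 16 = 17.
r is an integer, so P80 is the value at rank 17: 31.

31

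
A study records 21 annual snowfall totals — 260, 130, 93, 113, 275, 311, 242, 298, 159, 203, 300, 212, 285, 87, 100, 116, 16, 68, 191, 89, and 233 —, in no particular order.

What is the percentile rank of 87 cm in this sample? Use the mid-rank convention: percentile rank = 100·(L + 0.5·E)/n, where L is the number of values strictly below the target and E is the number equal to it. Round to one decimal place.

11.9

Sorted: 16, 68, 87, 89, 93, 100, 113, 116, 130, 159, 191, 203, 212, 233, 242, 260, 275, 285, 298, 300, 311.
Count below 87: L = 2; count equal: E = 1; n = 21.
Percentile rank = 100·(2 + 0.5·1)/21 = 100·2.5/21 = 11.9.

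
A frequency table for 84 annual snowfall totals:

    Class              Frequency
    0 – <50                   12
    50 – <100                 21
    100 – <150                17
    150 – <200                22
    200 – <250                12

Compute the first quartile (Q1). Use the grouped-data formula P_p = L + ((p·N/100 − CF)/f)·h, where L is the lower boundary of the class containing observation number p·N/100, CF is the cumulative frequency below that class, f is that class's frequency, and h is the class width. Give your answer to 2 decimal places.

71.43

N = 84; target position k = 25/100 · 84 = 21.
Cumulative frequencies: 12, 33, 50, 72, 84.
Observation 21 falls in the class 50 – <100.
L = 50, CF = 12, f = 21, h = 50.
P25 = 50 + ((21 − 12)/21)·50 = 50 + 21.4286 = 71.4286.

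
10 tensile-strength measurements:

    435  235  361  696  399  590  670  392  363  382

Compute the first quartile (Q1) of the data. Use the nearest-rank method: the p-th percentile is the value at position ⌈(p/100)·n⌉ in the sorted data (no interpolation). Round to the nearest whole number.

363

Sorted: 235, 361, 363, 382, 392, 399, 435, 590, 670, 696.
n = 10.
Position = ⌈25/100 · 10⌉ = ⌈2.5⌉ = 3.
The value at rank 3 is 363.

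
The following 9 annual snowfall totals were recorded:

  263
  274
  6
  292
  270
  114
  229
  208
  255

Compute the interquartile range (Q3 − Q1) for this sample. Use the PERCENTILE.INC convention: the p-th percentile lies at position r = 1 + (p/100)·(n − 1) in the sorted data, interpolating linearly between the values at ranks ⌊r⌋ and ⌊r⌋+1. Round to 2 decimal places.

62.00

Sorted: 6, 114, 208, 229, 255, 263, 270, 274, 292.
n = 9.
P25: r = 3 (integer) → 208.
P75: r = 7 (integer) → 270.
Difference: 270 − 208 = 62.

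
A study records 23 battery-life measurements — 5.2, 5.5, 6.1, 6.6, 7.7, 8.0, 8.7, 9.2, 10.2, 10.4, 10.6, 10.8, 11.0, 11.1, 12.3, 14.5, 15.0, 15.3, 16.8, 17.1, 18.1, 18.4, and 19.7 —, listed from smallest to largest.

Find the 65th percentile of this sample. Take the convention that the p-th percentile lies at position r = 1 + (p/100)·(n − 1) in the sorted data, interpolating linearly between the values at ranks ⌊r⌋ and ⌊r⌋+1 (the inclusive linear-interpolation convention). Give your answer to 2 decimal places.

n = 23.
r = 1 + (65/100)·(23 − 1) = 1 + 14.3 = 15.3.
Rank 15 is 12.3 and rank 16 is 14.5.
Interpolate: 12.3 + 0.3·(14.5 − 12.3) = 12.3 + 0.3·2.2 = 12.96.

12.96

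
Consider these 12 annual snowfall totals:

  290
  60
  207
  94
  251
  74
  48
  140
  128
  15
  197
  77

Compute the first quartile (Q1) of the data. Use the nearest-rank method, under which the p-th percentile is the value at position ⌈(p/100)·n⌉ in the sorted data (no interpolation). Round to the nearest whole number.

Sorted: 15, 48, 60, 74, 77, 94, 128, 140, 197, 207, 251, 290.
n = 12.
Position = ⌈25/100 · 12⌉ = ⌈3⌉ = 3.
The value at rank 3 is 60.

60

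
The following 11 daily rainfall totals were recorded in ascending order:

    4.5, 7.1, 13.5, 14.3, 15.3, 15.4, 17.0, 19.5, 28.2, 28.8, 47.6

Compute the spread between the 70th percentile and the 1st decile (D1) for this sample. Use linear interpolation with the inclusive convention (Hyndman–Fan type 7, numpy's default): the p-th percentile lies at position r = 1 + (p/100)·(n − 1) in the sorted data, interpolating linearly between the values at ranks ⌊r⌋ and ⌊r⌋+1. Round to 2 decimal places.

n = 11.
P10: r = 2 (integer) → 7.1.
P70: r = 8 (integer) → 19.5.
Difference: 19.5 − 7.1 = 12.4.

12.40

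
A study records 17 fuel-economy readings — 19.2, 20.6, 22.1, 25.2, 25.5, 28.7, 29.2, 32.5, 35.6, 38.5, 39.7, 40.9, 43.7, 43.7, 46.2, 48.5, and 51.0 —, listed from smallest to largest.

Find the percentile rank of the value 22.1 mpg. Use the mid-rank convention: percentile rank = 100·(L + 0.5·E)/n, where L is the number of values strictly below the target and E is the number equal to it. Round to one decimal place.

14.7

Count below 22.1: L = 2; count equal: E = 1; n = 17.
Percentile rank = 100·(2 + 0.5·1)/17 = 100·2.5/17 = 14.71.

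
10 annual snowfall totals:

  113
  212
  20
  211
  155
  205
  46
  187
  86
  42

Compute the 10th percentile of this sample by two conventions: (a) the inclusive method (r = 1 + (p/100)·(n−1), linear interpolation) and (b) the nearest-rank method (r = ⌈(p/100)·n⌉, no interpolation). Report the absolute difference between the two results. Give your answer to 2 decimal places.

19.80

Sorted: 20, 42, 46, 86, 113, 155, 187, 205, 211, 212.
n = 10.
(a) r = 1.9; between ranks 1 (20) and 2 (42): 39.8.
(b) the nearest-rank method: rank 1 → 20.
|39.8 − 20| = 19.8.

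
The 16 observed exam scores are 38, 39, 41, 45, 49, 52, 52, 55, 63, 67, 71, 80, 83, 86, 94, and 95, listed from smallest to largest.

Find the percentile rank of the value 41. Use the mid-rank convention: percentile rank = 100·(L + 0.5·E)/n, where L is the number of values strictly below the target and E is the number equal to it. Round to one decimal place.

15.6

Count below 41: L = 2; count equal: E = 1; n = 16.
Percentile rank = 100·(2 + 0.5·1)/16 = 100·2.5/16 = 15.62.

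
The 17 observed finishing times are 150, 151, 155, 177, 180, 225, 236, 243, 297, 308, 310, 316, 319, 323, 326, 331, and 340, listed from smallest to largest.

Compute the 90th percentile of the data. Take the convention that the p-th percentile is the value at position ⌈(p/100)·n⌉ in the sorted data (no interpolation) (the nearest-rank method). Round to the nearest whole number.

n = 17.
Position = ⌈90/100 · 17⌉ = ⌈15.3⌉ = 16.
The value at rank 16 is 331.

331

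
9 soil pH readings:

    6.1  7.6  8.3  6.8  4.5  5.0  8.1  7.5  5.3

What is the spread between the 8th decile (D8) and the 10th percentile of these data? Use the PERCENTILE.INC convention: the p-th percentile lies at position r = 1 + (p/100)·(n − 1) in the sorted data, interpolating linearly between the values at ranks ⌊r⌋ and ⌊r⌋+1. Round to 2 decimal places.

2.90

Sorted: 4.5, 5.0, 5.3, 6.1, 6.8, 7.5, 7.6, 8.1, 8.3.
n = 9.
P10: r = 1.8; ranks 1–2 are 4.5, 5.0; interpolating gives 4.9.
P80: r = 7.4; ranks 7–8 are 7.6, 8.1; interpolating gives 7.8.
Difference: 7.8 − 4.9 = 2.9.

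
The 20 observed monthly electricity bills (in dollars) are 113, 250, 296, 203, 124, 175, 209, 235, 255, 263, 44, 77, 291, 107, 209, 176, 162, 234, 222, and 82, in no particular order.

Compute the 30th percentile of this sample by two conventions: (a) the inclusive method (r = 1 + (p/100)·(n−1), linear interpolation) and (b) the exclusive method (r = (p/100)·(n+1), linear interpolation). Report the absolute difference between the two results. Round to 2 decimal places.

Sorted: 44, 77, 82, 107, 113, 124, 162, 175, 176, 203, 209, 209, 222, 234, 235, 250, 255, 263, 291, 296.
n = 20.
(a) r = 6.7; between ranks 6 (124) and 7 (162): 150.6.
(b) r = 6.3; between ranks 6 (124) and 7 (162): 135.4.
|150.6 − 135.4| = 15.2.

15.20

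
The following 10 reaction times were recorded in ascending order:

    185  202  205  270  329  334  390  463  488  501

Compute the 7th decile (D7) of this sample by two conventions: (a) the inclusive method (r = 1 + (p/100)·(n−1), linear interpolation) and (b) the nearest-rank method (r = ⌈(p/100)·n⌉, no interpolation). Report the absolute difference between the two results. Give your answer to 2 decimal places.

n = 10.
(a) r = 7.3; between ranks 7 (390) and 8 (463): 411.9.
(b) the nearest-rank method: rank 7 → 390.
|411.9 − 390| = 21.9.

21.90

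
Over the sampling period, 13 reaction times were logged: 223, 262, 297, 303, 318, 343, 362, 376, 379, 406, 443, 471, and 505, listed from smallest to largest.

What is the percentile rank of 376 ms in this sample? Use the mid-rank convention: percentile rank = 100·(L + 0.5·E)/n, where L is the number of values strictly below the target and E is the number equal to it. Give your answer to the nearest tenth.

Count below 376: L = 7; count equal: E = 1; n = 13.
Percentile rank = 100·(7 + 0.5·1)/13 = 100·7.5/13 = 57.69.

57.7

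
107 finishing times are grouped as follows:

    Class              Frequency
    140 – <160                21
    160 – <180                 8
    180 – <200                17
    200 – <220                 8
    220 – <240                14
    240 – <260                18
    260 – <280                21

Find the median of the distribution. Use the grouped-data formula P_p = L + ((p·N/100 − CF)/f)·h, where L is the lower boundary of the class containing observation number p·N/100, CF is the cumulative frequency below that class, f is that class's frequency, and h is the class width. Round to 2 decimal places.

218.75

N = 107; target position k = 50/100 · 107 = 53.5.
Cumulative frequencies: 21, 29, 46, 54, 68, 86, 107.
Observation 53.5 falls in the class 200 – <220.
L = 200, CF = 46, f = 8, h = 20.
P50 = 200 + ((53.5 − 46)/8)·20 = 200 + 18.75 = 218.75.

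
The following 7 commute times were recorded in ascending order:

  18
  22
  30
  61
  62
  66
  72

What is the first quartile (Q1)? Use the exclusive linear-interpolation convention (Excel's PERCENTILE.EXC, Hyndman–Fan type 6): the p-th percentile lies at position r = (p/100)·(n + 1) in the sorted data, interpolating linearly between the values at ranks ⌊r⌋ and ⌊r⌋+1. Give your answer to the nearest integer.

n = 7.
r = (25/100)·(7 + 1) = 2.
r is an integer, so P25 is the value at rank 2: 22.

22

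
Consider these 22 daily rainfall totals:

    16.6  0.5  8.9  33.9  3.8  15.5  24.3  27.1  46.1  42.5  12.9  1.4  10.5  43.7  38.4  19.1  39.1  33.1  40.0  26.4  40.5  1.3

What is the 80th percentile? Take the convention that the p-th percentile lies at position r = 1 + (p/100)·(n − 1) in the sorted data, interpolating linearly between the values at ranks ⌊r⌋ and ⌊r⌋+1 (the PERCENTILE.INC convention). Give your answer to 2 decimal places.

39.82

Sorted: 0.5, 1.3, 1.4, 3.8, 8.9, 10.5, 12.9, 15.5, 16.6, 19.1, 24.3, 26.4, 27.1, 33.1, 33.9, 38.4, 39.1, 40.0, 40.5, 42.5, 43.7, 46.1.
n = 22.
r = 1 + (80/100)·(22 − 1) = 1 + 16.8 = 17.8.
Rank 17 is 39.1 and rank 18 is 40.0.
Interpolate: 39.1 + 0.8·(40.0 − 39.1) = 39.1 + 0.8·0.9 = 39.82.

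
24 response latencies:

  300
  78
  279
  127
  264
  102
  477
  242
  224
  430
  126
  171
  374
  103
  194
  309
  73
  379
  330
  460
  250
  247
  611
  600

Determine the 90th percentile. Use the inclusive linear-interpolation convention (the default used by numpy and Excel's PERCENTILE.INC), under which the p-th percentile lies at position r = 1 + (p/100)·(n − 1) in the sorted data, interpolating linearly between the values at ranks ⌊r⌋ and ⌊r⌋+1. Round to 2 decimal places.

Sorted: 73, 78, 102, 103, 126, 127, 171, 194, 224, 242, 247, 250, 264, 279, 300, 309, 330, 374, 379, 430, 460, 477, 600, 611.
n = 24.
r = 1 + (90/100)·(24 − 1) = 1 + 20.7 = 21.7.
Rank 21 is 460 and rank 22 is 477.
Interpolate: 460 + 0.7·(477 − 460) = 460 + 0.7·17 = 471.9.

471.90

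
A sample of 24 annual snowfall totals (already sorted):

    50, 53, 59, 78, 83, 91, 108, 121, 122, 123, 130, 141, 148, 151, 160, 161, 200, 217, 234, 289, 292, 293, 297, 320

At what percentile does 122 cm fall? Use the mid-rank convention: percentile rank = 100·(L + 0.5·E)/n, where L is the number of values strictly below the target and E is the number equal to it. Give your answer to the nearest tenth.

35.4

Count below 122: L = 8; count equal: E = 1; n = 24.
Percentile rank = 100·(8 + 0.5·1)/24 = 100·8.5/24 = 35.42.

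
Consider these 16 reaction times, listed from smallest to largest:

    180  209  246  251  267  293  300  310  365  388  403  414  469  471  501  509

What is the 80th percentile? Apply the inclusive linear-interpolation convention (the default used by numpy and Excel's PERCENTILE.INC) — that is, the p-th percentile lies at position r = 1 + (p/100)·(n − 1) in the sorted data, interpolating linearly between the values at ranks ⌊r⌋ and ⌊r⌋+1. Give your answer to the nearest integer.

469

n = 16.
r = 1 + (80/100)·(16 − 1) = 1 + 12 = 13.
r is an integer, so P80 is the value at rank 13: 469.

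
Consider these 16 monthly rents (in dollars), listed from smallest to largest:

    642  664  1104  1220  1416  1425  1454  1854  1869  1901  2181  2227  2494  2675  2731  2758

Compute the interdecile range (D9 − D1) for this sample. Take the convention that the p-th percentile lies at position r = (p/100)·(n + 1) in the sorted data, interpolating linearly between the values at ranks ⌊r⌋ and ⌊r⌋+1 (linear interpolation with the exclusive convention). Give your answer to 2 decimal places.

n = 16.
P10: r = 1.7; ranks 1–2 are 642, 664; interpolating gives 657.4.
P90: r = 15.3; ranks 15–16 are 2731, 2758; interpolating gives 2739.1.
Difference: 2739.1 − 657.4 = 2081.7.

2081.70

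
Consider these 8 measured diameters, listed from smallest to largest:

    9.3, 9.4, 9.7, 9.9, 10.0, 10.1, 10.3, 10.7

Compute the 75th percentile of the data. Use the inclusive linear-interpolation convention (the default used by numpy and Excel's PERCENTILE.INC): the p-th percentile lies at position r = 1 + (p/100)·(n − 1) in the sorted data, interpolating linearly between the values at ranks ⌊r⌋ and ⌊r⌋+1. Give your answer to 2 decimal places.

n = 8.
r = 1 + (75/100)·(8 − 1) = 1 + 5.25 = 6.25.
Rank 6 is 10.1 and rank 7 is 10.3.
Interpolate: 10.1 + 0.25·(10.3 − 10.1) = 10.1 + 0.25·0.2 = 10.15.

10.15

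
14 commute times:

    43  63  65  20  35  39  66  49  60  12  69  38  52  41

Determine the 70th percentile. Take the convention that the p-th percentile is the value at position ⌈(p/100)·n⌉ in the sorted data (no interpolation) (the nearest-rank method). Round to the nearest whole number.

60

Sorted: 12, 20, 35, 38, 39, 41, 43, 49, 52, 60, 63, 65, 66, 69.
n = 14.
Position = ⌈70/100 · 14⌉ = ⌈9.8⌉ = 10.
The value at rank 10 is 60.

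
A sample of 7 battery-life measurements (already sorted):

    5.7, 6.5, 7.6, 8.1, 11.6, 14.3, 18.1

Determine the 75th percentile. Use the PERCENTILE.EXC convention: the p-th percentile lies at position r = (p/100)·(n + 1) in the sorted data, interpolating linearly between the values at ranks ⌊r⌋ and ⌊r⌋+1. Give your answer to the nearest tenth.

14.3

n = 7.
r = (75/100)·(7 + 1) = 6.
r is an integer, so P75 is the value at rank 6: 14.3.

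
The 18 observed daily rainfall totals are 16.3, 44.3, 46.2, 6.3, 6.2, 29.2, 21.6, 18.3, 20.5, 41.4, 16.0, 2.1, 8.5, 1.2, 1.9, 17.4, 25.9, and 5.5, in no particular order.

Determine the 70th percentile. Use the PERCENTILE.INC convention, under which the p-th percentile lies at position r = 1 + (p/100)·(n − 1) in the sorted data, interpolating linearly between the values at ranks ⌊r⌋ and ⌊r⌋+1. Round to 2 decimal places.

Sorted: 1.2, 1.9, 2.1, 5.5, 6.2, 6.3, 8.5, 16.0, 16.3, 17.4, 18.3, 20.5, 21.6, 25.9, 29.2, 41.4, 44.3, 46.2.
n = 18.
r = 1 + (70/100)·(18 − 1) = 1 + 11.9 = 12.9.
Rank 12 is 20.5 and rank 13 is 21.6.
Interpolate: 20.5 + 0.9·(21.6 − 20.5) = 20.5 + 0.9·1.1 = 21.49.

21.49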